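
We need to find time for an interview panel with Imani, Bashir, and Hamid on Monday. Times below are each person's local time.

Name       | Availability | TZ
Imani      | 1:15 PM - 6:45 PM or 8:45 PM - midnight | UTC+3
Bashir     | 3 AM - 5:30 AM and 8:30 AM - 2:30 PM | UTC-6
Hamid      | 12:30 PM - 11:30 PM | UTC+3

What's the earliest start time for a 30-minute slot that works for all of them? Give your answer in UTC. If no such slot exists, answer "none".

Imani in UTC: 10:15-15:45, 17:45-21:00 (subtract 3h to convert from UTC+3).
Bashir in UTC: 09:00-11:30, 14:30-20:30 (add 6h to convert from UTC-6).
Hamid in UTC: 09:30-20:30 (subtract 3h to convert from UTC+3).
Imani ∩ Bashir: 10:15-11:30, 14:30-15:45, 17:45-20:30.
Imani ∩ Bashir ∩ Hamid: 10:15-11:30, 14:30-15:45, 17:45-20:30.
Those are the intersection windows.
The first common window of at least 30 minutes is 10:15-11:30, so the earliest start is 10:15.

10:15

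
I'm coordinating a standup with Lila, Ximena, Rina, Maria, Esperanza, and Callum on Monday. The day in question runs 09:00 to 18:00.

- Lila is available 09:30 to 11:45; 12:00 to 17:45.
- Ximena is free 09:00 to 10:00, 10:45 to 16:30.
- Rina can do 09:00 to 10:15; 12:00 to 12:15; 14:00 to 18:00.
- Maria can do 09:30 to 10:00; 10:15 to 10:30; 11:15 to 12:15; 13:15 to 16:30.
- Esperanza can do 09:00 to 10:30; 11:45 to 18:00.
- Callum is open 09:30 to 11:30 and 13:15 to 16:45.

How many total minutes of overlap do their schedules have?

180

Lila ∩ Ximena: 09:30-10:00, 10:45-11:45, 12:00-16:30.
Lila ∩ Ximena ∩ Rina: 09:30-10:00, 12:00-12:15, 14:00-16:30.
Lila ∩ Ximena ∩ Rina ∩ Maria: 09:30-10:00, 12:00-12:15, 14:00-16:30.
Lila ∩ Ximena ∩ Rina ∩ Maria ∩ Esperanza: 09:30-10:00, 12:00-12:15, 14:00-16:30.
Lila ∩ Ximena ∩ Rina ∩ Maria ∩ Esperanza ∩ Callum: 09:30-10:00, 14:00-16:30.
So the common availability across everyone is 09:30-10:00, 14:00-16:30.
Summing the common windows: 30 + 150 = 180 minutes.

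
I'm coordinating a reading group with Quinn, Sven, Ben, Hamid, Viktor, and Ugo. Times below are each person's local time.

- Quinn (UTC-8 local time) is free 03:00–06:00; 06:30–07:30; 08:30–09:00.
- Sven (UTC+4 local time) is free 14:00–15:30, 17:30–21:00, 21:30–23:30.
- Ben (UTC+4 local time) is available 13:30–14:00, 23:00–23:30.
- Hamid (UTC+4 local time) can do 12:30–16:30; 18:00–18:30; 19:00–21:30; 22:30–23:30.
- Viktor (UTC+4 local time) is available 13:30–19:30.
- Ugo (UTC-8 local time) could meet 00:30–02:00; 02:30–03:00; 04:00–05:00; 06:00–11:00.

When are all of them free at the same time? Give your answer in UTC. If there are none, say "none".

none

Quinn in UTC: 11:00-14:00, 14:30-15:30, 16:30-17:00 (add 8h to convert from UTC-8).
Sven in UTC: 10:00-11:30, 13:30-17:00, 17:30-19:30 (subtract 4h to convert from UTC+4).
Ben in UTC: 09:30-10:00, 19:00-19:30 (subtract 4h to convert from UTC+4).
Hamid in UTC: 08:30-12:30, 14:00-14:30, 15:00-17:30, 18:30-19:30 (subtract 4h to convert from UTC+4).
Viktor in UTC: 09:30-15:30 (subtract 4h to convert from UTC+4).
Ugo in UTC: 08:30-10:00, 10:30-11:00, 12:00-13:00, 14:00-19:00 (add 8h to convert from UTC-8).
Quinn ∩ Sven: 11:00-11:30, 13:30-14:00, 14:30-15:30, 16:30-17:00.
Quinn ∩ Sven ∩ Ben: ∅.
Quinn ∩ Sven ∩ Ben ∩ Hamid: ∅.
Quinn ∩ Sven ∩ Ben ∩ Hamid ∩ Viktor: ∅.
Quinn ∩ Sven ∩ Ben ∩ Hamid ∩ Viktor ∩ Ugo: ∅.
There is no time when everyone is free.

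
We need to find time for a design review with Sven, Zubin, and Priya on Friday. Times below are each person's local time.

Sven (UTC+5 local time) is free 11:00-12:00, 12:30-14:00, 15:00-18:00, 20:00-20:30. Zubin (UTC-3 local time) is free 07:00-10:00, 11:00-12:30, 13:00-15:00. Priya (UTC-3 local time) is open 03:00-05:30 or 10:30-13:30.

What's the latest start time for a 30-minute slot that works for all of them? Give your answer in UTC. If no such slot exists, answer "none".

15:00

Sven in UTC: 06:00-07:00, 07:30-09:00, 10:00-13:00, 15:00-15:30 (subtract 5h to convert from UTC+5).
Zubin in UTC: 10:00-13:00, 14:00-15:30, 16:00-18:00 (add 3h to convert from UTC-3).
Priya in UTC: 06:00-08:30, 13:30-16:30 (add 3h to convert from UTC-3).
Sven ∩ Zubin: 10:00-13:00, 15:00-15:30.
Sven ∩ Zubin ∩ Priya: 15:00-15:30.
The last common window of at least 30 minutes is 15:00-15:30; a 30-minute meeting can start as late as 15:00 and still end by 15:30.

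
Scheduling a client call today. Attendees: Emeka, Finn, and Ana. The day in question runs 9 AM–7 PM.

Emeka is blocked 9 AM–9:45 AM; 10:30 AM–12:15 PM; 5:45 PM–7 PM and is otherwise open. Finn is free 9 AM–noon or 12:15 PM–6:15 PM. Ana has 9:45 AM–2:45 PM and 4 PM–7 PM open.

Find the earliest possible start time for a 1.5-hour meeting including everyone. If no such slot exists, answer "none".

12:15

Emeka free: 09:45-10:30, 12:15-17:45 (invert busy blocks within the working day).
Finn free: 09:00-12:00, 12:15-18:15.
Ana free: 09:45-14:45, 16:00-19:00.
Emeka ∩ Finn: 09:45-10:30, 12:15-17:45.
Emeka ∩ Finn ∩ Ana: 09:45-10:30, 12:15-14:45, 16:00-17:45.
The first common window of at least 90 minutes is 12:15-14:45, so the earliest start is 12:15.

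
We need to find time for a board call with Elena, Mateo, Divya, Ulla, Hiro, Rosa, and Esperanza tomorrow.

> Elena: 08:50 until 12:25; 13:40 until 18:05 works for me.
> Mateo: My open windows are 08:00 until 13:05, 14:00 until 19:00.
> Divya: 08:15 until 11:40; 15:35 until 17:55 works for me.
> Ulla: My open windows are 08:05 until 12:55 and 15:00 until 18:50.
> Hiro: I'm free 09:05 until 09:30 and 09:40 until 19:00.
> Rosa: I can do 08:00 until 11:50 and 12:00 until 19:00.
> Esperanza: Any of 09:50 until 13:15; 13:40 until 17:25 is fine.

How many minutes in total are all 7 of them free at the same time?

Elena ∩ Mateo: 08:50-12:25, 14:00-18:05.
Elena ∩ Mateo ∩ Divya: 08:50-11:40, 15:35-17:55.
Elena ∩ Mateo ∩ Divya ∩ Ulla: 08:50-11:40, 15:35-17:55.
Elena ∩ Mateo ∩ Divya ∩ Ulla ∩ Hiro: 09:05-09:30, 09:40-11:40, 15:35-17:55.
Elena ∩ Mateo ∩ Divya ∩ Ulla ∩ Hiro ∩ Rosa: 09:05-09:30, 09:40-11:40, 15:35-17:55.
Elena ∩ Mateo ∩ Divya ∩ Ulla ∩ Hiro ∩ Rosa ∩ Esperanza: 09:50-11:40, 15:35-17:25.
Summing the common windows: 110 + 110 = 220 minutes.

220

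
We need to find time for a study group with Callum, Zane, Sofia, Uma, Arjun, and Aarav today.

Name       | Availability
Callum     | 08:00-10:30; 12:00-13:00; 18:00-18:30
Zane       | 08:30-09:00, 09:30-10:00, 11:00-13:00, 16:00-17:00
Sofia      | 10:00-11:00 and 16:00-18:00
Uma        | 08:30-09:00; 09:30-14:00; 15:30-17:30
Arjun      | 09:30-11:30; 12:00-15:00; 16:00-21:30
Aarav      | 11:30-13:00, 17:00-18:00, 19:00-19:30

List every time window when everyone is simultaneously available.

none

Callum ∩ Zane: 08:30-09:00, 09:30-10:00, 12:00-13:00.
Callum ∩ Zane ∩ Sofia: ∅.
Callum ∩ Zane ∩ Sofia ∩ Uma: ∅.
Callum ∩ Zane ∩ Sofia ∩ Uma ∩ Arjun: ∅.
Callum ∩ Zane ∩ Sofia ∩ Uma ∩ Arjun ∩ Aarav: ∅.
There is no time when everyone is free.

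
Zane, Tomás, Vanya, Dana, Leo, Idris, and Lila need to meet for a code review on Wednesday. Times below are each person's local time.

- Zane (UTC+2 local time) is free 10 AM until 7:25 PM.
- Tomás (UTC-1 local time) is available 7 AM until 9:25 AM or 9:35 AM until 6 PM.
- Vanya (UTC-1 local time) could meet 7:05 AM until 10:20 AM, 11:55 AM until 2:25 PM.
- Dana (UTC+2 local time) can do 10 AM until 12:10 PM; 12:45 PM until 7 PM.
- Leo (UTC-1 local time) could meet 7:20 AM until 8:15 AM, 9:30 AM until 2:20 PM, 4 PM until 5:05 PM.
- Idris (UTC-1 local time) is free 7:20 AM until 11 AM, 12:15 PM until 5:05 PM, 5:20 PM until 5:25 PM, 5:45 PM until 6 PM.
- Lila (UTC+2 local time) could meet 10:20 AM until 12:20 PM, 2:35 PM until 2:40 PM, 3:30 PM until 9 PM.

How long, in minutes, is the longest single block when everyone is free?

Zane in UTC: 08:00-17:25 (subtract 2h to convert from UTC+2).
Tomás in UTC: 08:00-10:25, 10:35-19:00 (add 1h to convert from UTC-1).
Vanya in UTC: 08:05-11:20, 12:55-15:25 (add 1h to convert from UTC-1).
Dana in UTC: 08:00-10:10, 10:45-17:00 (subtract 2h to convert from UTC+2).
Leo in UTC: 08:20-09:15, 10:30-15:20, 17:00-18:05 (add 1h to convert from UTC-1).
Idris in UTC: 08:20-12:00, 13:15-18:05, 18:20-18:25, 18:45-19:00 (add 1h to convert from UTC-1).
Lila in UTC: 08:20-10:20, 12:35-12:40, 13:30-19:00 (subtract 2h to convert from UTC+2).
Zane ∩ Tomás: 08:00-10:25, 10:35-17:25.
Zane ∩ Tomás ∩ Vanya: 08:05-10:25, 10:35-11:20, 12:55-15:25.
Zane ∩ Tomás ∩ Vanya ∩ Dana: 08:05-10:10, 10:45-11:20, 12:55-15:25.
Zane ∩ Tomás ∩ Vanya ∩ Dana ∩ Leo: 08:20-09:15, 10:45-11:20, 12:55-15:20.
Zane ∩ Tomás ∩ Vanya ∩ Dana ∩ Leo ∩ Idris: 08:20-09:15, 10:45-11:20, 13:15-15:20.
Zane ∩ Tomás ∩ Vanya ∩ Dana ∩ Leo ∩ Idris ∩ Lila: 08:20-09:15, 13:30-15:20.
The longest is 13:30-15:20 at 110 minutes.

110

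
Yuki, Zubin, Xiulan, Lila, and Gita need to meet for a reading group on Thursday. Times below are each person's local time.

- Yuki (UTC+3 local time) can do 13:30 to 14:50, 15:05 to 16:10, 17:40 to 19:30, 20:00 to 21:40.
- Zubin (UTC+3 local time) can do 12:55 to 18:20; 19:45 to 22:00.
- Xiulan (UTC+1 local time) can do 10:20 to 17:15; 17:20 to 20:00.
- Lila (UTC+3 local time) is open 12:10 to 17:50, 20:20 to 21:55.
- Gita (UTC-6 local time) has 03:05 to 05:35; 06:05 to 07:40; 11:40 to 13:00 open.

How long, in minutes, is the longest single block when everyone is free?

65

Yuki in UTC: 10:30-11:50, 12:05-13:10, 14:40-16:30, 17:00-18:40 (subtract 3h to convert from UTC+3).
Zubin in UTC: 09:55-15:20, 16:45-19:00 (subtract 3h to convert from UTC+3).
Xiulan in UTC: 09:20-16:15, 16:20-19:00 (subtract 1h to convert from UTC+1).
Lila in UTC: 09:10-14:50, 17:20-18:55 (subtract 3h to convert from UTC+3).
Gita in UTC: 09:05-11:35, 12:05-13:40, 17:40-19:00 (add 6h to convert from UTC-6).
Yuki ∩ Zubin: 10:30-11:50, 12:05-13:10, 14:40-15:20, 17:00-18:40.
Yuki ∩ Zubin ∩ Xiulan: 10:30-11:50, 12:05-13:10, 14:40-15:20, 17:00-18:40.
Yuki ∩ Zubin ∩ Xiulan ∩ Lila: 10:30-11:50, 12:05-13:10, 14:40-14:50, 17:20-18:40.
Yuki ∩ Zubin ∩ Xiulan ∩ Lila ∩ Gita: 10:30-11:35, 12:05-13:10, 17:40-18:40.
The longest is 10:30-11:35 at 65 minutes.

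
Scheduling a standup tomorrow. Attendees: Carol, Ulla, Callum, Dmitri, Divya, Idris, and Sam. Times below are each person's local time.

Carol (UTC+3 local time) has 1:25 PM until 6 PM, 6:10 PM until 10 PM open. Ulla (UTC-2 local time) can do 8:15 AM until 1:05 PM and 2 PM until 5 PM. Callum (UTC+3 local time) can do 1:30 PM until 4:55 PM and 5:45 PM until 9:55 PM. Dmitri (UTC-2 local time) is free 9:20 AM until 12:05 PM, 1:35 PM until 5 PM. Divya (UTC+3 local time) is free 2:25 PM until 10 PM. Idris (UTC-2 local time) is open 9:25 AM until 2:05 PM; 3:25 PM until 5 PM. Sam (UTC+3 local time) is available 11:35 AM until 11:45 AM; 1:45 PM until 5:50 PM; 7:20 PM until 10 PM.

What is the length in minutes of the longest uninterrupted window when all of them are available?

Carol in UTC: 10:25-15:00, 15:10-19:00 (subtract 3h to convert from UTC+3).
Ulla in UTC: 10:15-15:05, 16:00-19:00 (add 2h to convert from UTC-2).
Callum in UTC: 10:30-13:55, 14:45-18:55 (subtract 3h to convert from UTC+3).
Dmitri in UTC: 11:20-14:05, 15:35-19:00 (add 2h to convert from UTC-2).
Divya in UTC: 11:25-19:00 (subtract 3h to convert from UTC+3).
Idris in UTC: 11:25-16:05, 17:25-19:00 (add 2h to convert from UTC-2).
Sam in UTC: 08:35-08:45, 10:45-14:50, 16:20-19:00 (subtract 3h to convert from UTC+3).
Carol ∩ Ulla: 10:25-15:00, 16:00-19:00.
Carol ∩ Ulla ∩ Callum: 10:30-13:55, 14:45-15:00, 16:00-18:55.
Carol ∩ Ulla ∩ Callum ∩ Dmitri: 11:20-13:55, 16:00-18:55.
Carol ∩ Ulla ∩ Callum ∩ Dmitri ∩ Divya: 11:25-13:55, 16:00-18:55.
Carol ∩ Ulla ∩ Callum ∩ Dmitri ∩ Divya ∩ Idris: 11:25-13:55, 16:00-16:05, 17:25-18:55.
Carol ∩ Ulla ∩ Callum ∩ Dmitri ∩ Divya ∩ Idris ∩ Sam: 11:25-13:55, 17:25-18:55.
So the common availability across everyone is 11:25-13:55, 17:25-18:55.
The longest is 11:25-13:55 at 150 minutes.

150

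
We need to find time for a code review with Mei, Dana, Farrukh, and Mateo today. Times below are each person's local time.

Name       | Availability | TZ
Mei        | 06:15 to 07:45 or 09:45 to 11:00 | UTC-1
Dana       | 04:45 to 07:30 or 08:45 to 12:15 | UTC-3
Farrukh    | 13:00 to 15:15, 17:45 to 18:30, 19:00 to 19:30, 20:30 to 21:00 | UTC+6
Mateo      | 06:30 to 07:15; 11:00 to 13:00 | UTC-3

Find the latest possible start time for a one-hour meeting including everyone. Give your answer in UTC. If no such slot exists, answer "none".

none

Mei in UTC: 07:15-08:45, 10:45-12:00 (add 1h to convert from UTC-1).
Dana in UTC: 07:45-10:30, 11:45-15:15 (add 3h to convert from UTC-3).
Farrukh in UTC: 07:00-09:15, 11:45-12:30, 13:00-13:30, 14:30-15:00 (subtract 6h to convert from UTC+6).
Mateo in UTC: 09:30-10:15, 14:00-16:00 (add 3h to convert from UTC-3).
Mei ∩ Dana: 07:45-08:45, 11:45-12:00.
Mei ∩ Dana ∩ Farrukh: 07:45-08:45, 11:45-12:00.
Mei ∩ Dana ∩ Farrukh ∩ Mateo: ∅.
There is no time when everyone is free.
No common window is at least 60 minutes long.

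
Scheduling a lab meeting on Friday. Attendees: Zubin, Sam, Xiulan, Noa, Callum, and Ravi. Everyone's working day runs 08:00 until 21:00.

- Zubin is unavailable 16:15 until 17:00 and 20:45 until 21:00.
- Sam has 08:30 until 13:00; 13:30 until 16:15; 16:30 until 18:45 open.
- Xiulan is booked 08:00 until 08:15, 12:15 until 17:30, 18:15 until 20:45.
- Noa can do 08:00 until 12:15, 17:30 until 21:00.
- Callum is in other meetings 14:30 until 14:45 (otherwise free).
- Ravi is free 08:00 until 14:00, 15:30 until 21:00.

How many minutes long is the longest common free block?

Zubin free: 08:00-16:15, 17:00-20:45 (invert busy blocks within the working day).
Sam free: 08:30-13:00, 13:30-16:15, 16:30-18:45.
Xiulan free: 08:15-12:15, 17:30-18:15, 20:45-21:00 (invert busy blocks within the working day).
Noa free: 08:00-12:15, 17:30-21:00.
Callum free: 08:00-14:30, 14:45-21:00 (invert busy blocks within the working day).
Ravi free: 08:00-14:00, 15:30-21:00.
Zubin ∩ Sam: 08:30-13:00, 13:30-16:15, 17:00-18:45.
Zubin ∩ Sam ∩ Xiulan: 08:30-12:15, 17:30-18:15.
Zubin ∩ Sam ∩ Xiulan ∩ Noa: 08:30-12:15, 17:30-18:15.
Zubin ∩ Sam ∩ Xiulan ∩ Noa ∩ Callum: 08:30-12:15, 17:30-18:15.
Zubin ∩ Sam ∩ Xiulan ∩ Noa ∩ Callum ∩ Ravi: 08:30-12:15, 17:30-18:15.
The longest is 08:30-12:15 at 225 minutes.

225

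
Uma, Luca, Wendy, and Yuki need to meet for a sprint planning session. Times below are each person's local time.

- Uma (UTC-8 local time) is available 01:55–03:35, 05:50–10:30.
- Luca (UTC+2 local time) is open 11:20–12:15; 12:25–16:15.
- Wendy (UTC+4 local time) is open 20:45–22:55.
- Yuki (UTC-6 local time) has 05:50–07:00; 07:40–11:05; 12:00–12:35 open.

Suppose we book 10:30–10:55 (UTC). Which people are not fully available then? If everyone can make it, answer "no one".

Uma in UTC: 09:55-11:35, 13:50-18:30 (add 8h to convert from UTC-8).
Luca in UTC: 09:20-10:15, 10:25-14:15 (subtract 2h to convert from UTC+2).
Wendy in UTC: 16:45-18:55 (subtract 4h to convert from UTC+4).
Yuki in UTC: 11:50-13:00, 13:40-17:05, 18:00-18:35 (add 6h to convert from UTC-6).
Uma: free for 10:30-10:55. Luca: free for 10:30-10:55. Wendy: not fully free for 10:30-10:55. Yuki: not fully free for 10:30-10:55.

Wendy, Yuki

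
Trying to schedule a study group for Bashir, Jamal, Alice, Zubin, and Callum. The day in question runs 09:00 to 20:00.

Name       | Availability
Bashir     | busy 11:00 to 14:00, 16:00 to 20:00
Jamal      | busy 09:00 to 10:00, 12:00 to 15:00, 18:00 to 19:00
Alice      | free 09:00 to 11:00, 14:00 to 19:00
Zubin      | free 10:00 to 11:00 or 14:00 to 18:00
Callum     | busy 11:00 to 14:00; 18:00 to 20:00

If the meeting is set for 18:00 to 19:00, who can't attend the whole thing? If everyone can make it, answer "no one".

Bashir free: 09:00-11:00, 14:00-16:00 (invert busy blocks within the working day).
Jamal free: 10:00-12:00, 15:00-18:00, 19:00-20:00 (invert busy blocks within the working day).
Alice free: 09:00-11:00, 14:00-19:00.
Zubin free: 10:00-11:00, 14:00-18:00.
Callum free: 09:00-11:00, 14:00-18:00 (invert busy blocks within the working day).
Bashir: not fully free for 18:00-19:00. Jamal: not fully free for 18:00-19:00. Alice: free for 18:00-19:00. Zubin: not fully free for 18:00-19:00. Callum: not fully free for 18:00-19:00.

Bashir, Callum, Jamal, Zubin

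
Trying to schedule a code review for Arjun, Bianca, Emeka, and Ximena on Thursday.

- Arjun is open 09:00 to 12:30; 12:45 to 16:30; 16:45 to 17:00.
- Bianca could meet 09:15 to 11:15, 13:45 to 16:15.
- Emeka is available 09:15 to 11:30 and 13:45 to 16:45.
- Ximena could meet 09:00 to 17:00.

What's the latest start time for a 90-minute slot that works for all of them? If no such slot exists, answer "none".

14:45

Arjun ∩ Bianca: 09:15-11:15, 13:45-16:15.
Arjun ∩ Bianca ∩ Emeka: 09:15-11:15, 13:45-16:15.
Arjun ∩ Bianca ∩ Emeka ∩ Ximena: 09:15-11:15, 13:45-16:15.
The last common window of at least 90 minutes is 13:45-16:15; a 90-minute meeting can start as late as 14:45 and still end by 16:15.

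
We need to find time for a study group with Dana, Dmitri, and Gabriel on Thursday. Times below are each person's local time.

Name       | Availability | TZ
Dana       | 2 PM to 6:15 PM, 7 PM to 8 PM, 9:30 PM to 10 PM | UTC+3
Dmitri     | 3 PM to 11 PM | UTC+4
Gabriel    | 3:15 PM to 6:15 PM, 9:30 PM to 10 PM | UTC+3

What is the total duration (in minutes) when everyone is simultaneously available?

Dana in UTC: 11:00-15:15, 16:00-17:00, 18:30-19:00 (subtract 3h to convert from UTC+3).
Dmitri in UTC: 11:00-19:00 (subtract 4h to convert from UTC+4).
Gabriel in UTC: 12:15-15:15, 18:30-19:00 (subtract 3h to convert from UTC+3).
Dana ∩ Dmitri: 11:00-15:15, 16:00-17:00, 18:30-19:00.
Dana ∩ Dmitri ∩ Gabriel: 12:15-15:15, 18:30-19:00.
Summing the common windows: 180 + 30 = 210 minutes.

210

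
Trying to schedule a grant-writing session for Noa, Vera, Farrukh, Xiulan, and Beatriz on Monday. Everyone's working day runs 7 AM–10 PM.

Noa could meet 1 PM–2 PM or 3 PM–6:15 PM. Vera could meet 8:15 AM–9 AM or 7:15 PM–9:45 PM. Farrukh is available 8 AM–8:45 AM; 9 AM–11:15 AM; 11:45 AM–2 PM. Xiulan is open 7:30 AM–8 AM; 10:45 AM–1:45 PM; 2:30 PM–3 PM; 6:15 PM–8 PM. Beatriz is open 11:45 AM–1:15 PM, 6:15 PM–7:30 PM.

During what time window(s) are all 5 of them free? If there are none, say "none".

none

Noa ∩ Vera: ∅.
Noa ∩ Vera ∩ Farrukh: ∅.
Noa ∩ Vera ∩ Farrukh ∩ Xiulan: ∅.
Noa ∩ Vera ∩ Farrukh ∩ Xiulan ∩ Beatriz: ∅.
There is no time when everyone is free.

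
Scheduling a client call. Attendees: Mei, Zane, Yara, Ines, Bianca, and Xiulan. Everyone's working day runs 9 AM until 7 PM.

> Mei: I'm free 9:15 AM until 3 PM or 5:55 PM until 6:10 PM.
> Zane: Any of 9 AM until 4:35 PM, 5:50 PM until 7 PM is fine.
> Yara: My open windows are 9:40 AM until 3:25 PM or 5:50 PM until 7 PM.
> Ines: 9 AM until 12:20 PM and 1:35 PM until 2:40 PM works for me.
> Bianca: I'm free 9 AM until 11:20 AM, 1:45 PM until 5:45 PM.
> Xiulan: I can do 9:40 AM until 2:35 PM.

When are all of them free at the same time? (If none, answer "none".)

Mei ∩ Zane: 09:15-15:00, 17:55-18:10.
Mei ∩ Zane ∩ Yara: 09:40-15:00, 17:55-18:10.
Mei ∩ Zane ∩ Yara ∩ Ines: 09:40-12:20, 13:35-14:40.
Mei ∩ Zane ∩ Yara ∩ Ines ∩ Bianca: 09:40-11:20, 13:45-14:40.
Mei ∩ Zane ∩ Yara ∩ Ines ∩ Bianca ∩ Xiulan: 09:40-11:20, 13:45-14:35.
So the common availability across everyone is 09:40-11:20, 13:45-14:35.

09:40-11:20, 13:45-14:35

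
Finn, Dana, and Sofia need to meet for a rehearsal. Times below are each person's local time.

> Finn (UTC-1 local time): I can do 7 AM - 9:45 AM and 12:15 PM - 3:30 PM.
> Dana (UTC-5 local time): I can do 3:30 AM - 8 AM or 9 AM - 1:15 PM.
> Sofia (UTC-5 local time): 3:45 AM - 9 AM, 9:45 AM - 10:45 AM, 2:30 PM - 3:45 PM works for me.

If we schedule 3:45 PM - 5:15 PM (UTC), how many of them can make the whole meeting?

Finn in UTC: 08:00-10:45, 13:15-16:30 (add 1h to convert from UTC-1).
Dana in UTC: 08:30-13:00, 14:00-18:15 (add 5h to convert from UTC-5).
Sofia in UTC: 08:45-14:00, 14:45-15:45, 19:30-20:45 (add 5h to convert from UTC-5).
Dana can make the full 15:45-17:15 slot — that's 1.

1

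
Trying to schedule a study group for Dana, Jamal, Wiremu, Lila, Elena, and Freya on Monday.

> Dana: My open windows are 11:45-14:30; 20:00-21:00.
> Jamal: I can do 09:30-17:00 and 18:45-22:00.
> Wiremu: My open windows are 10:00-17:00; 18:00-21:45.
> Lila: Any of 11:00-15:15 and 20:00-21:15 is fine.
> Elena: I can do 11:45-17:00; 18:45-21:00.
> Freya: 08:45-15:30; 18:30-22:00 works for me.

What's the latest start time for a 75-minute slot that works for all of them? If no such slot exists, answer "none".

Dana ∩ Jamal: 11:45-14:30, 20:00-21:00.
Dana ∩ Jamal ∩ Wiremu: 11:45-14:30, 20:00-21:00.
Dana ∩ Jamal ∩ Wiremu ∩ Lila: 11:45-14:30, 20:00-21:00.
Dana ∩ Jamal ∩ Wiremu ∩ Lila ∩ Elena: 11:45-14:30, 20:00-21:00.
Dana ∩ Jamal ∩ Wiremu ∩ Lila ∩ Elena ∩ Freya: 11:45-14:30, 20:00-21:00.
Those are the intersection windows.
The last common window of at least 75 minutes is 11:45-14:30; a 75-minute meeting can start as late as 13:15 and still end by 14:30.

13:15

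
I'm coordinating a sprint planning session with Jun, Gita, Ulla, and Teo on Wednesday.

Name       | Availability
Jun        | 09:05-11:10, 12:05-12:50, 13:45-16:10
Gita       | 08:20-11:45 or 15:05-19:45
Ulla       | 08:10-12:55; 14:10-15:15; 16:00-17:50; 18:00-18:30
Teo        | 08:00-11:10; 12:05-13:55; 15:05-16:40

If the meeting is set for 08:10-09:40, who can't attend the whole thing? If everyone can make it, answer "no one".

Gita, Jun

Jun: not fully free for 08:10-09:40. Gita: not fully free for 08:10-09:40. Ulla: free for 08:10-09:40. Teo: free for 08:10-09:40.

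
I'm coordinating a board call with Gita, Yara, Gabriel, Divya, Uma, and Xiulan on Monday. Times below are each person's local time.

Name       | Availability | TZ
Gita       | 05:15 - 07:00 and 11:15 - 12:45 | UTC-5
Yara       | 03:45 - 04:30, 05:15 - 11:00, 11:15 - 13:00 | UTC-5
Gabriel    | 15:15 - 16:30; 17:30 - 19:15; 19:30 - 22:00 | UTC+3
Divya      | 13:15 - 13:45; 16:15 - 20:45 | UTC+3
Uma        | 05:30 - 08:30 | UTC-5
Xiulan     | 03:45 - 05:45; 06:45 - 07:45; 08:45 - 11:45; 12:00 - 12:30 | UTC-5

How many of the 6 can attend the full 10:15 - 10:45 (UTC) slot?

Gita in UTC: 10:15-12:00, 16:15-17:45 (add 5h to convert from UTC-5).
Yara in UTC: 08:45-09:30, 10:15-16:00, 16:15-18:00 (add 5h to convert from UTC-5).
Gabriel in UTC: 12:15-13:30, 14:30-16:15, 16:30-19:00 (subtract 3h to convert from UTC+3).
Divya in UTC: 10:15-10:45, 13:15-17:45 (subtract 3h to convert from UTC+3).
Uma in UTC: 10:30-13:30 (add 5h to convert from UTC-5).
Xiulan in UTC: 08:45-10:45, 11:45-12:45, 13:45-16:45, 17:00-17:30 (add 5h to convert from UTC-5).
Gita, Yara, Divya, and Xiulan can make the full 10:15-10:45 slot — that's 4.

4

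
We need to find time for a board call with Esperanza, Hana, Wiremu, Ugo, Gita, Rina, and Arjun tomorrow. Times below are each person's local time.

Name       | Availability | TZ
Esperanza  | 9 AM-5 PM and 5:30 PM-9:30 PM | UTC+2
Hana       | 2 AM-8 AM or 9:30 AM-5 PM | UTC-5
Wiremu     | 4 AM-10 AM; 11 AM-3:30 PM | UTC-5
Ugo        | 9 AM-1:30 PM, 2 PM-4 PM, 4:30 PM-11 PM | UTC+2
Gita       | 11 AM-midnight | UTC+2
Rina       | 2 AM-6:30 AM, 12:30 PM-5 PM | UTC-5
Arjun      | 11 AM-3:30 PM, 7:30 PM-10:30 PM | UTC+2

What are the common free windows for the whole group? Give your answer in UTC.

09:00-11:30, 17:30-19:30

Esperanza in UTC: 07:00-15:00, 15:30-19:30 (subtract 2h to convert from UTC+2).
Hana in UTC: 07:00-13:00, 14:30-22:00 (add 5h to convert from UTC-5).
Wiremu in UTC: 09:00-15:00, 16:00-20:30 (add 5h to convert from UTC-5).
Ugo in UTC: 07:00-11:30, 12:00-14:00, 14:30-21:00 (subtract 2h to convert from UTC+2).
Gita in UTC: 09:00-22:00 (subtract 2h to convert from UTC+2).
Rina in UTC: 07:00-11:30, 17:30-22:00 (add 5h to convert from UTC-5).
Arjun in UTC: 09:00-13:30, 17:30-20:30 (subtract 2h to convert from UTC+2).
Esperanza ∩ Hana: 07:00-13:00, 14:30-15:00, 15:30-19:30.
Esperanza ∩ Hana ∩ Wiremu: 09:00-13:00, 14:30-15:00, 16:00-19:30.
Esperanza ∩ Hana ∩ Wiremu ∩ Ugo: 09:00-11:30, 12:00-13:00, 14:30-15:00, 16:00-19:30.
Esperanza ∩ Hana ∩ Wiremu ∩ Ugo ∩ Gita: 09:00-11:30, 12:00-13:00, 14:30-15:00, 16:00-19:30.
Esperanza ∩ Hana ∩ Wiremu ∩ Ugo ∩ Gita ∩ Rina: 09:00-11:30, 17:30-19:30.
Esperanza ∩ Hana ∩ Wiremu ∩ Ugo ∩ Gita ∩ Rina ∩ Arjun: 09:00-11:30, 17:30-19:30.
Those are the intersection windows.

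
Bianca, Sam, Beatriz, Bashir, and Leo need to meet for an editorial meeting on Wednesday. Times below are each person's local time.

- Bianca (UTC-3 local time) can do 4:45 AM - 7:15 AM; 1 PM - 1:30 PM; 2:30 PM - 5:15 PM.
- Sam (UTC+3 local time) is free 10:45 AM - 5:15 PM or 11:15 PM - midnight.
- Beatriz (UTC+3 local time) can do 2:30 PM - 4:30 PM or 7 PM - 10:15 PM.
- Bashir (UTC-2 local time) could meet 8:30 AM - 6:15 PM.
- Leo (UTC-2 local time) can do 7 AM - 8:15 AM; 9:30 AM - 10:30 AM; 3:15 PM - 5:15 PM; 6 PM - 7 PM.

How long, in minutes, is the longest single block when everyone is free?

Bianca in UTC: 07:45-10:15, 16:00-16:30, 17:30-20:15 (add 3h to convert from UTC-3).
Sam in UTC: 07:45-14:15, 20:15-21:00 (subtract 3h to convert from UTC+3).
Beatriz in UTC: 11:30-13:30, 16:00-19:15 (subtract 3h to convert from UTC+3).
Bashir in UTC: 10:30-20:15 (add 2h to convert from UTC-2).
Leo in UTC: 09:00-10:15, 11:30-12:30, 17:15-19:15, 20:00-21:00 (add 2h to convert from UTC-2).
Bianca ∩ Sam: 07:45-10:15.
Bianca ∩ Sam ∩ Beatriz: ∅.
Bianca ∩ Sam ∩ Beatriz ∩ Bashir: ∅.
Bianca ∩ Sam ∩ Beatriz ∩ Bashir ∩ Leo: ∅.
There is no time when everyone is free.
No common window exists, so the longest block is 0 minutes.

0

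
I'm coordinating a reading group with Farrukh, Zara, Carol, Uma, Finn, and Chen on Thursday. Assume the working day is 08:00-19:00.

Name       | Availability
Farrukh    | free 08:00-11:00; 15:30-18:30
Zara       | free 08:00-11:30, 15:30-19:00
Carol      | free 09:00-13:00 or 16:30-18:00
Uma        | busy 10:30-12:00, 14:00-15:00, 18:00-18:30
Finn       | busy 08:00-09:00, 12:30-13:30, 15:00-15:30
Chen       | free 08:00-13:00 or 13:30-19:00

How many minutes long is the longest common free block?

90

Farrukh free: 08:00-11:00, 15:30-18:30.
Zara free: 08:00-11:30, 15:30-19:00.
Carol free: 09:00-13:00, 16:30-18:00.
Uma free: 08:00-10:30, 12:00-14:00, 15:00-18:00, 18:30-19:00 (invert busy blocks within the working day).
Finn free: 09:00-12:30, 13:30-15:00, 15:30-19:00 (invert busy blocks within the working day).
Chen free: 08:00-13:00, 13:30-19:00.
Farrukh ∩ Zara: 08:00-11:00, 15:30-18:30.
Farrukh ∩ Zara ∩ Carol: 09:00-11:00, 16:30-18:00.
Farrukh ∩ Zara ∩ Carol ∩ Uma: 09:00-10:30, 16:30-18:00.
Farrukh ∩ Zara ∩ Carol ∩ Uma ∩ Finn: 09:00-10:30, 16:30-18:00.
Farrukh ∩ Zara ∩ Carol ∩ Uma ∩ Finn ∩ Chen: 09:00-10:30, 16:30-18:00.
So the common availability across everyone is 09:00-10:30, 16:30-18:00.
The longest is 09:00-10:30 at 90 minutes.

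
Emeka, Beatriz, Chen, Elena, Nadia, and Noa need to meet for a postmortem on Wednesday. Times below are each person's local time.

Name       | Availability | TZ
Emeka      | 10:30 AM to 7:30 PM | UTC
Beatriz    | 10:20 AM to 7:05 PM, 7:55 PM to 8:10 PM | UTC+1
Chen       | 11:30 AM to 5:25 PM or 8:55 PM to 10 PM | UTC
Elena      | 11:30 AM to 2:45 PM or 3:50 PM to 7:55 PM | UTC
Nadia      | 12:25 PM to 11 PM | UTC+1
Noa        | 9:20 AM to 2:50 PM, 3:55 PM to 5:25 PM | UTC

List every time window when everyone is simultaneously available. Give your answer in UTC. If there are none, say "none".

11:30-14:45, 15:55-17:25

Emeka in UTC: 10:30-19:30.
Beatriz in UTC: 09:20-18:05, 18:55-19:10 (subtract 1h to convert from UTC+1).
Chen in UTC: 11:30-17:25, 20:55-22:00.
Elena in UTC: 11:30-14:45, 15:50-19:55.
Nadia in UTC: 11:25-22:00 (subtract 1h to convert from UTC+1).
Noa in UTC: 09:20-14:50, 15:55-17:25.
Emeka ∩ Beatriz: 10:30-18:05, 18:55-19:10.
Emeka ∩ Beatriz ∩ Chen: 11:30-17:25.
Emeka ∩ Beatriz ∩ Chen ∩ Elena: 11:30-14:45, 15:50-17:25.
Emeka ∩ Beatriz ∩ Chen ∩ Elena ∩ Nadia: 11:30-14:45, 15:50-17:25.
Emeka ∩ Beatriz ∩ Chen ∩ Elena ∩ Nadia ∩ Noa: 11:30-14:45, 15:55-17:25.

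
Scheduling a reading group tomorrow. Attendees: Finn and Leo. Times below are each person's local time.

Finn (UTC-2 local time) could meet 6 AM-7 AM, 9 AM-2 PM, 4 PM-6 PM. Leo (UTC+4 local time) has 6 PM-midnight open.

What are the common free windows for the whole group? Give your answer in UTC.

Finn in UTC: 08:00-09:00, 11:00-16:00, 18:00-20:00 (add 2h to convert from UTC-2).
Leo in UTC: 14:00-20:00 (subtract 4h to convert from UTC+4).
Finn ∩ Leo: 14:00-16:00, 18:00-20:00.

14:00-16:00, 18:00-20:00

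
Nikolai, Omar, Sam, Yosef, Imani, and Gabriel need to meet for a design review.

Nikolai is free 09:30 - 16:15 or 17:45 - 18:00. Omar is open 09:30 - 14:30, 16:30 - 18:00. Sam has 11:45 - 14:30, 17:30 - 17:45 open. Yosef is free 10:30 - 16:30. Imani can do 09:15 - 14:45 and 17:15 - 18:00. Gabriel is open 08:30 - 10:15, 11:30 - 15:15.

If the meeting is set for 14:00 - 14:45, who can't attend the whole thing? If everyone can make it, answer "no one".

Nikolai: free for 14:00-14:45. Omar: not fully free for 14:00-14:45. Sam: not fully free for 14:00-14:45. Yosef: free for 14:00-14:45. Imani: free for 14:00-14:45. Gabriel: free for 14:00-14:45.

Omar, Sam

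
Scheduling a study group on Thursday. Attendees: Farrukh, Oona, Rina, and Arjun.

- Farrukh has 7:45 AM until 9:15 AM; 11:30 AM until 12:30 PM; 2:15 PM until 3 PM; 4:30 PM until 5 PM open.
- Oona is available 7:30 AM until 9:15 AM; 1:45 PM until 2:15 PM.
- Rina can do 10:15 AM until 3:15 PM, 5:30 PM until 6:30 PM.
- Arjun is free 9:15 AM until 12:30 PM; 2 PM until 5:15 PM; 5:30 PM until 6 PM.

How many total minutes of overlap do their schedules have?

Farrukh ∩ Oona: 07:45-09:15.
Farrukh ∩ Oona ∩ Rina: ∅.
Farrukh ∩ Oona ∩ Rina ∩ Arjun: ∅.
There is no time when everyone is free.
There is no common window, so the total is 0 minutes.

0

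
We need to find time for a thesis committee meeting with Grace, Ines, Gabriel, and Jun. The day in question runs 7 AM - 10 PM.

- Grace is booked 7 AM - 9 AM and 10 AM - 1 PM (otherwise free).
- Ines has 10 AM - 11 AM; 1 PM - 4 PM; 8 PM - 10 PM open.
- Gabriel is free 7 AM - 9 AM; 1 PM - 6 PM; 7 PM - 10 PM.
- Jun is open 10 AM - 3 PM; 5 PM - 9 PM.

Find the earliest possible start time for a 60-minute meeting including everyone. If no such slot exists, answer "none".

13:00

Grace free: 09:00-10:00, 13:00-22:00 (invert busy blocks within the working day).
Ines free: 10:00-11:00, 13:00-16:00, 20:00-22:00.
Gabriel free: 07:00-09:00, 13:00-18:00, 19:00-22:00.
Jun free: 10:00-15:00, 17:00-21:00.
Grace ∩ Ines: 13:00-16:00, 20:00-22:00.
Grace ∩ Ines ∩ Gabriel: 13:00-16:00, 20:00-22:00.
Grace ∩ Ines ∩ Gabriel ∩ Jun: 13:00-15:00, 20:00-21:00.
The first common window of at least 60 minutes is 13:00-15:00, so the earliest start is 13:00.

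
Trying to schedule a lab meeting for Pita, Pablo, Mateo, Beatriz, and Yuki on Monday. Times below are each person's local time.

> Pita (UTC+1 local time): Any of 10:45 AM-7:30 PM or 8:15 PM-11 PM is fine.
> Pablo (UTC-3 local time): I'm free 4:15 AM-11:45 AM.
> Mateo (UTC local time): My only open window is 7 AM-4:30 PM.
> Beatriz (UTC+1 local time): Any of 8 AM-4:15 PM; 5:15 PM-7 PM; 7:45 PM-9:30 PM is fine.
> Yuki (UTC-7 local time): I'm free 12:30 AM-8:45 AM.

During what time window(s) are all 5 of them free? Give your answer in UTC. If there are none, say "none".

Pita in UTC: 09:45-18:30, 19:15-22:00 (subtract 1h to convert from UTC+1).
Pablo in UTC: 07:15-14:45 (add 3h to convert from UTC-3).
Mateo in UTC: 07:00-16:30.
Beatriz in UTC: 07:00-15:15, 16:15-18:00, 18:45-20:30 (subtract 1h to convert from UTC+1).
Yuki in UTC: 07:30-15:45 (add 7h to convert from UTC-7).
Pita ∩ Pablo: 09:45-14:45.
Pita ∩ Pablo ∩ Mateo: 09:45-14:45.
Pita ∩ Pablo ∩ Mateo ∩ Beatriz: 09:45-14:45.
Pita ∩ Pablo ∩ Mateo ∩ Beatriz ∩ Yuki: 09:45-14:45.
Those are the intersection windows.

09:45-14:45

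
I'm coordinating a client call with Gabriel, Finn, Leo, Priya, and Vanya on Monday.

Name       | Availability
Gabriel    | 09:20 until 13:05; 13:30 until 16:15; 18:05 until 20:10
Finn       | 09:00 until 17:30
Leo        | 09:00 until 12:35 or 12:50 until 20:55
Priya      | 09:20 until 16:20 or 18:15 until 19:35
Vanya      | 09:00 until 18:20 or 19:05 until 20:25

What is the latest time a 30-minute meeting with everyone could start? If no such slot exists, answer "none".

15:45

Gabriel ∩ Finn: 09:20-13:05, 13:30-16:15.
Gabriel ∩ Finn ∩ Leo: 09:20-12:35, 12:50-13:05, 13:30-16:15.
Gabriel ∩ Finn ∩ Leo ∩ Priya: 09:20-12:35, 12:50-13:05, 13:30-16:15.
Gabriel ∩ Finn ∩ Leo ∩ Priya ∩ Vanya: 09:20-12:35, 12:50-13:05, 13:30-16:15.
The last common window of at least 30 minutes is 13:30-16:15; a 30-minute meeting can start as late as 15:45 and still end by 16:15.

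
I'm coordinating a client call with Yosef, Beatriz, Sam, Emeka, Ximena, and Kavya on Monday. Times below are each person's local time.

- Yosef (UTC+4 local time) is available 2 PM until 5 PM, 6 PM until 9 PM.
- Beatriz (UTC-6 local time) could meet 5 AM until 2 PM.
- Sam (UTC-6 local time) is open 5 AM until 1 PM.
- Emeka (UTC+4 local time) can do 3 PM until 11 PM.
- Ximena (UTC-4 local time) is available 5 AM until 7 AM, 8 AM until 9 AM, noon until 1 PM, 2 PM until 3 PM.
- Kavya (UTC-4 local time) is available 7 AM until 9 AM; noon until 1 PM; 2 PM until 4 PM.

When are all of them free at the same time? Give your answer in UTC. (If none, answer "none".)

Yosef in UTC: 10:00-13:00, 14:00-17:00 (subtract 4h to convert from UTC+4).
Beatriz in UTC: 11:00-20:00 (add 6h to convert from UTC-6).
Sam in UTC: 11:00-19:00 (add 6h to convert from UTC-6).
Emeka in UTC: 11:00-19:00 (subtract 4h to convert from UTC+4).
Ximena in UTC: 09:00-11:00, 12:00-13:00, 16:00-17:00, 18:00-19:00 (add 4h to convert from UTC-4).
Kavya in UTC: 11:00-13:00, 16:00-17:00, 18:00-20:00 (add 4h to convert from UTC-4).
Yosef ∩ Beatriz: 11:00-13:00, 14:00-17:00.
Yosef ∩ Beatriz ∩ Sam: 11:00-13:00, 14:00-17:00.
Yosef ∩ Beatriz ∩ Sam ∩ Emeka: 11:00-13:00, 14:00-17:00.
Yosef ∩ Beatriz ∩ Sam ∩ Emeka ∩ Ximena: 12:00-13:00, 16:00-17:00.
Yosef ∩ Beatriz ∩ Sam ∩ Emeka ∩ Ximena ∩ Kavya: 12:00-13:00, 16:00-17:00.

12:00-13:00, 16:00-17:00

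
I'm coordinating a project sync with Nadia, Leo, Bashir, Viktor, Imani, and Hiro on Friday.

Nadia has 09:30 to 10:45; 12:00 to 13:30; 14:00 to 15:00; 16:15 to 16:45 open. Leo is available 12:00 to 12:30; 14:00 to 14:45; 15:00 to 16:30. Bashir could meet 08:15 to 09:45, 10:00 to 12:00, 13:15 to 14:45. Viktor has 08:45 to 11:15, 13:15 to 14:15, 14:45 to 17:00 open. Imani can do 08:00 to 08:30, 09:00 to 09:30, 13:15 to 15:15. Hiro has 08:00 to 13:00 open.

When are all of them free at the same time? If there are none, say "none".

none

Nadia ∩ Leo: 12:00-12:30, 14:00-14:45, 16:15-16:30.
Nadia ∩ Leo ∩ Bashir: 14:00-14:45.
Nadia ∩ Leo ∩ Bashir ∩ Viktor: 14:00-14:15.
Nadia ∩ Leo ∩ Bashir ∩ Viktor ∩ Imani: 14:00-14:15.
Nadia ∩ Leo ∩ Bashir ∩ Viktor ∩ Imani ∩ Hiro: ∅.
There is no time when everyone is free.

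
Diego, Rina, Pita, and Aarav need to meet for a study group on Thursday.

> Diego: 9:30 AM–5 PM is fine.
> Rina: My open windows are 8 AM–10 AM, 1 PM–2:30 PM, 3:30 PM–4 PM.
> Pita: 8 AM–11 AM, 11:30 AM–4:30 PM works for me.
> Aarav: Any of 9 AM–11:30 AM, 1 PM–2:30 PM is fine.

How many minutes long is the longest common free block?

Diego ∩ Rina: 09:30-10:00, 13:00-14:30, 15:30-16:00.
Diego ∩ Rina ∩ Pita: 09:30-10:00, 13:00-14:30, 15:30-16:00.
Diego ∩ Rina ∩ Pita ∩ Aarav: 09:30-10:00, 13:00-14:30.
The longest is 13:00-14:30 at 90 minutes.

90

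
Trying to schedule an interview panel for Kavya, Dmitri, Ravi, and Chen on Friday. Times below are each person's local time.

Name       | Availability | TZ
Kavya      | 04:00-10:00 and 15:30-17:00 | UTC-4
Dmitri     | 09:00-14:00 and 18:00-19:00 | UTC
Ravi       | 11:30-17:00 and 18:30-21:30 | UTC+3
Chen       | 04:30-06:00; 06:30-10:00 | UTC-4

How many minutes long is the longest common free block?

Kavya in UTC: 08:00-14:00, 19:30-21:00 (add 4h to convert from UTC-4).
Dmitri in UTC: 09:00-14:00, 18:00-19:00.
Ravi in UTC: 08:30-14:00, 15:30-18:30 (subtract 3h to convert from UTC+3).
Chen in UTC: 08:30-10:00, 10:30-14:00 (add 4h to convert from UTC-4).
Kavya ∩ Dmitri: 09:00-14:00.
Kavya ∩ Dmitri ∩ Ravi: 09:00-14:00.
Kavya ∩ Dmitri ∩ Ravi ∩ Chen: 09:00-10:00, 10:30-14:00.
The longest is 10:30-14:00 at 210 minutes.

210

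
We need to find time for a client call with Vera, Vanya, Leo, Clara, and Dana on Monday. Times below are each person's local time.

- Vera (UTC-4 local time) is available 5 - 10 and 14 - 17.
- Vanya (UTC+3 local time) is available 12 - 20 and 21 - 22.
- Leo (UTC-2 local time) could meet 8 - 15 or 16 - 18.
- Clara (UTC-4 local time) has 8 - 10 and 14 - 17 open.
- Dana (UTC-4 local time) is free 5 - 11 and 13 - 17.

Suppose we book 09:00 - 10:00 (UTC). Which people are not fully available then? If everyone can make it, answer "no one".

Clara, Leo

Vera in UTC: 09:00-14:00, 18:00-21:00 (add 4h to convert from UTC-4).
Vanya in UTC: 09:00-17:00, 18:00-19:00 (subtract 3h to convert from UTC+3).
Leo in UTC: 10:00-17:00, 18:00-20:00 (add 2h to convert from UTC-2).
Clara in UTC: 12:00-14:00, 18:00-21:00 (add 4h to convert from UTC-4).
Dana in UTC: 09:00-15:00, 17:00-21:00 (add 4h to convert from UTC-4).
Vera: free for 09:00-10:00. Vanya: free for 09:00-10:00. Leo: not fully free for 09:00-10:00. Clara: not fully free for 09:00-10:00. Dana: free for 09:00-10:00.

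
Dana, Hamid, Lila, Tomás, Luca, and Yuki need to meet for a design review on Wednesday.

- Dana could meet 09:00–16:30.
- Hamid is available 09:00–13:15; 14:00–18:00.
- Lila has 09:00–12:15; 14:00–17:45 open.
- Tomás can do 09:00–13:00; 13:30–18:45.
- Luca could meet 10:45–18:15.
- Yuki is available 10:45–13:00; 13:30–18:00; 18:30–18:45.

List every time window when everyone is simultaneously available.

10:45-12:15, 14:00-16:30

Dana ∩ Hamid: 09:00-13:15, 14:00-16:30.
Dana ∩ Hamid ∩ Lila: 09:00-12:15, 14:00-16:30.
Dana ∩ Hamid ∩ Lila ∩ Tomás: 09:00-12:15, 14:00-16:30.
Dana ∩ Hamid ∩ Lila ∩ Tomás ∩ Luca: 10:45-12:15, 14:00-16:30.
Dana ∩ Hamid ∩ Lila ∩ Tomás ∩ Luca ∩ Yuki: 10:45-12:15, 14:00-16:30.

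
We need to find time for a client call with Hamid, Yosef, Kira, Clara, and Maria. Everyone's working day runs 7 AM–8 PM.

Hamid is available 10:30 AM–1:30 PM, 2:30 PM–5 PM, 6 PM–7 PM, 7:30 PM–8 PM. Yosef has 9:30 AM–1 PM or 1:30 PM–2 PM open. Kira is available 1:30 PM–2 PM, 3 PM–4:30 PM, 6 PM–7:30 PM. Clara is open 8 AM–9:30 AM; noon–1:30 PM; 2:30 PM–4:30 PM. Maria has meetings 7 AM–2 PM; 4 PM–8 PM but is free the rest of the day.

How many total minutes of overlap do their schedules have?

0

Hamid free: 10:30-13:30, 14:30-17:00, 18:00-19:00, 19:30-20:00.
Yosef free: 09:30-13:00, 13:30-14:00.
Kira free: 13:30-14:00, 15:00-16:30, 18:00-19:30.
Clara free: 08:00-09:30, 12:00-13:30, 14:30-16:30.
Maria free: 14:00-16:00 (invert busy blocks within the working day).
Hamid ∩ Yosef: 10:30-13:00.
Hamid ∩ Yosef ∩ Kira: ∅.
Hamid ∩ Yosef ∩ Kira ∩ Clara: ∅.
Hamid ∩ Yosef ∩ Kira ∩ Clara ∩ Maria: ∅.
There is no time when everyone is free.
There is no common window, so the total is 0 minutes.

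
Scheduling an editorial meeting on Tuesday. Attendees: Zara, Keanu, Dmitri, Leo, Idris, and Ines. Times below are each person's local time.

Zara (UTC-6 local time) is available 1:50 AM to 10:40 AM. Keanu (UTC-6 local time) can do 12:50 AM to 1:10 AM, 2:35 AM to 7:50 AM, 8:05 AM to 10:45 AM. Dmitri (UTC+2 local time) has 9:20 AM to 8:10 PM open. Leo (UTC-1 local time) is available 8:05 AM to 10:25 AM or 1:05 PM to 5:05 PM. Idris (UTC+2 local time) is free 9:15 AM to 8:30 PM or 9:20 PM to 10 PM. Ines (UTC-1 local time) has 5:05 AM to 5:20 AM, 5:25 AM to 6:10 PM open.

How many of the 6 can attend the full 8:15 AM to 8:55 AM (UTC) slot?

4

Zara in UTC: 07:50-16:40 (add 6h to convert from UTC-6).
Keanu in UTC: 06:50-07:10, 08:35-13:50, 14:05-16:45 (add 6h to convert from UTC-6).
Dmitri in UTC: 07:20-18:10 (subtract 2h to convert from UTC+2).
Leo in UTC: 09:05-11:25, 14:05-18:05 (add 1h to convert from UTC-1).
Idris in UTC: 07:15-18:30, 19:20-20:00 (subtract 2h to convert from UTC+2).
Ines in UTC: 06:05-06:20, 06:25-19:10 (add 1h to convert from UTC-1).
Zara, Dmitri, Idris, and Ines can make the full 08:15-08:55 slot — that's 4.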